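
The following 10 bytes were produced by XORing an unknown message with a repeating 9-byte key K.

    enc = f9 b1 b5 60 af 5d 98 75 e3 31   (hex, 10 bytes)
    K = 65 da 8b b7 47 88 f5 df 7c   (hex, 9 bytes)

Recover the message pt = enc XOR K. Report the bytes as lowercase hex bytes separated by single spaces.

9c 6b 3e d7 e8 d5 6d aa 9f 54

The 9-byte key repeats, so the effective keystream is 65 da 8b b7 47 88 f5 df 7c 65.
byte 0: 11111001 ^ 01100101 = 10011100
byte 1: 10110001 ^ 11011010 = 01101011
byte 2: 10110101 ^ 10001011 = 00111110
byte 3: 01100000 ^ 10110111 = 11010111
byte 4: 10101111 ^ 01000111 = 11101000
byte 5: 01011101 ^ 10001000 = 11010101
byte 6: 10011000 ^ 11110101 = 01101101
byte 7: 01110101 ^ 11011111 = 10101010
byte 8: 11100011 ^ 01111100 = 10011111
byte 9: 00110001 ^ 01100101 = 01010100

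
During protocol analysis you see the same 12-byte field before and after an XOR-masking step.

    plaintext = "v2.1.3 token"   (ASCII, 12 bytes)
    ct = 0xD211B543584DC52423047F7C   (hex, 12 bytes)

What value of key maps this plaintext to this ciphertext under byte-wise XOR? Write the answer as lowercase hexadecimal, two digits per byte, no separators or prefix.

a4239b72767ee5504c6f1a12

Since ct = plaintext ⊕ key, XORing both sides with plaintext gives key = plaintext ⊕ ct.
76 ^ d2 = a4
32 ^ 11 = 23
2e ^ b5 = 9b
31 ^ 43 = 72
2e ^ 58 = 76
33 ^ 4d = 7e
20 ^ c5 = e5
74 ^ 24 = 50
6f ^ 23 = 4c
6b ^ 04 = 6f
65 ^ 7f = 1a
6e ^ 7c = 12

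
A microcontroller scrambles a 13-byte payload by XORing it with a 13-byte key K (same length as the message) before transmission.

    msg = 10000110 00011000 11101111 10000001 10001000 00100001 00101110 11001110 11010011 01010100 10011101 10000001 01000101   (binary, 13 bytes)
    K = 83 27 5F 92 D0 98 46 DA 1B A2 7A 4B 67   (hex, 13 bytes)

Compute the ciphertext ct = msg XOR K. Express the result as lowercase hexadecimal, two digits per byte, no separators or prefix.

byte 0: 10000110 ⊕ 10000011 = 00000101
byte 1: 00011000 ⊕ 00100111 = 00111111
byte 2: 11101111 ⊕ 01011111 = 10110000
byte 3: 10000001 ⊕ 10010010 = 00010011
byte 4: 10001000 ⊕ 11010000 = 01011000
byte 5: 00100001 ⊕ 10011000 = 10111001
byte 6: 00101110 ⊕ 01000110 = 01101000
byte 7: 11001110 ⊕ 11011010 = 00010100
byte 8: 11010011 ⊕ 00011011 = 11001000
byte 9: 01010100 ⊕ 10100010 = 11110110
byte 10: 10011101 ⊕ 01111010 = 11100111
byte 11: 10000001 ⊕ 01001011 = 11001010
byte 12: 01000101 ⊕ 01100111 = 00100010

053fb01358b96814c8f6e7ca22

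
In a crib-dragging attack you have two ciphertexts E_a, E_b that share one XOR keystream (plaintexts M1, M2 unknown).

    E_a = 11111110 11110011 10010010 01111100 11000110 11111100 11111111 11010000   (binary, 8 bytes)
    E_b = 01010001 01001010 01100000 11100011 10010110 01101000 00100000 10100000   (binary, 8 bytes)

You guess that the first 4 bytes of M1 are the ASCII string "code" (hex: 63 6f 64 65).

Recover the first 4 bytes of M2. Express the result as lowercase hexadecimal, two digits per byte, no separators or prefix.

First, E_a ⊕ E_b = (M1 ⊕ K) ⊕ (M2 ⊕ K) = M1 ⊕ M2, so the key drops out. Then M2 = (M1 ⊕ M2) ⊕ M1 over the first 4 bytes.
byte 0: (fe ^ 51) ^ 63 = af ^ 63 = cc
byte 1: (f3 ^ 4a) ^ 6f = b9 ^ 6f = d6
byte 2: (92 ^ 60) ^ 64 = f2 ^ 64 = 96
byte 3: (7c ^ e3) ^ 65 = 9f ^ 65 = fa

ccd696fa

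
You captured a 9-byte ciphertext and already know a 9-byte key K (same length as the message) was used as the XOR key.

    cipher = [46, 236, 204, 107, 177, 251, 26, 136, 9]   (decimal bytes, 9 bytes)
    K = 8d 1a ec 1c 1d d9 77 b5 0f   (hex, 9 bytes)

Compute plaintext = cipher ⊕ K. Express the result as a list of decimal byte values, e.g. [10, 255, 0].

2e ⊕ 8d = a3
ec ⊕ 1a = f6
cc ⊕ ec = 20
6b ⊕ 1c = 77
b1 ⊕ 1d = ac
fb ⊕ d9 = 22
1a ⊕ 77 = 6d
88 ⊕ b5 = 3d
09 ⊕ 0f = 06

[163, 246, 32, 119, 172, 34, 109, 61, 6]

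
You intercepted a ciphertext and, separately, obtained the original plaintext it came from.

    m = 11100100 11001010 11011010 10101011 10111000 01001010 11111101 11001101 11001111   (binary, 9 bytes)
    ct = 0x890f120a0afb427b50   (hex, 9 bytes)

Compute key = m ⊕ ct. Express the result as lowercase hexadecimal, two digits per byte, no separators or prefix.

Since ct = m ⊕ key, XORing both sides with m gives key = m ⊕ ct.
byte 0: e4 ^ 89 = 6d
byte 1: ca ^ 0f = c5
byte 2: da ^ 12 = c8
byte 3: ab ^ 0a = a1
byte 4: b8 ^ 0a = b2
byte 5: 4a ^ fb = b1
byte 6: fd ^ 42 = bf
byte 7: cd ^ 7b = b6
byte 8: cf ^ 50 = 9f

6dc5c8a1b2b1bfb69f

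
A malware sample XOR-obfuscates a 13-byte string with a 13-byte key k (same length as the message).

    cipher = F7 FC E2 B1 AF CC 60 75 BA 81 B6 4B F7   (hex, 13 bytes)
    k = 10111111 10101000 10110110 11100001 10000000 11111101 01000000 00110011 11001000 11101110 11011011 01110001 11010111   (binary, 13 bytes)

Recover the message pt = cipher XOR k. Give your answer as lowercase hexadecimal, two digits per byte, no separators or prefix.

485454502f312046726f6d3a20

XOR is its own inverse, so applying the key byte-wise gives the result directly.
11110111 xor 10111111 = 01001000
11111100 xor 10101000 = 01010100
11100010 xor 10110110 = 01010100
10110001 xor 11100001 = 01010000
10101111 xor 10000000 = 00101111
11001100 xor 11111101 = 00110001
01100000 xor 01000000 = 00100000
01110101 xor 00110011 = 01000110
10111010 xor 11001000 = 01110010
10000001 xor 11101110 = 01101111
10110110 xor 11011011 = 01101101
01001011 xor 01110001 = 00111010
11110111 xor 11010111 = 00100000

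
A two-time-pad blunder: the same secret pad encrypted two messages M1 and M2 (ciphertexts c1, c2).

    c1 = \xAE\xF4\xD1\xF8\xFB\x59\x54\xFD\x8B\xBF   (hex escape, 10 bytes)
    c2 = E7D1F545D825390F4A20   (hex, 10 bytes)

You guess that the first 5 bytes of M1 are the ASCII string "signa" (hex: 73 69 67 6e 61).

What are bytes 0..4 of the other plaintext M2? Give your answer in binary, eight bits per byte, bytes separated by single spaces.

00111010 01001100 01000011 11010011 01000010

First, c1 ⊕ c2 = (M1 ⊕ K) ⊕ (M2 ⊕ K) = M1 ⊕ M2, so the key drops out. Then M2 = (M1 ⊕ M2) ⊕ M1 over the first 5 bytes.
byte 0: (ae ⊕ e7) ⊕ 73 = 49 ⊕ 73 = 3a
byte 1: (f4 ⊕ d1) ⊕ 69 = 25 ⊕ 69 = 4c
byte 2: (d1 ⊕ f5) ⊕ 67 = 24 ⊕ 67 = 43
byte 3: (f8 ⊕ 45) ⊕ 6e = bd ⊕ 6e = d3
byte 4: (fb ⊕ d8) ⊕ 61 = 23 ⊕ 61 = 42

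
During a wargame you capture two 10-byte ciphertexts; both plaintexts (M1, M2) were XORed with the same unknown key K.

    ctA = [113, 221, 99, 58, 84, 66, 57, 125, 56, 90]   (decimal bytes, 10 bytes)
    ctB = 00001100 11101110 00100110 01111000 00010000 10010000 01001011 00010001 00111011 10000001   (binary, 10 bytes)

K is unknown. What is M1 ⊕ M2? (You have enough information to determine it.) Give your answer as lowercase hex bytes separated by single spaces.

ctA ⊕ ctB = (M1 ⊕ K) ⊕ (M2 ⊕ K) = M1 ⊕ M2 — the shared key cancels under XOR.
71 ^ 0c = 7d
dd ^ ee = 33
63 ^ 26 = 45
3a ^ 78 = 42
54 ^ 10 = 44
42 ^ 90 = d2
39 ^ 4b = 72
7d ^ 11 = 6c
38 ^ 3b = 03
5a ^ 81 = db

7d 33 45 42 44 d2 72 6c 03 db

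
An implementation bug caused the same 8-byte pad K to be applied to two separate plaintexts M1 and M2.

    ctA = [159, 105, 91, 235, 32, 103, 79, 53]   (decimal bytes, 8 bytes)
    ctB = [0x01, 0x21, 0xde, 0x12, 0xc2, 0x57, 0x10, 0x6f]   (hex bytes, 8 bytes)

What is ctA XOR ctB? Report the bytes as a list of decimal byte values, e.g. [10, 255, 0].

ctA ⊕ ctB = (M1 ⊕ K) ⊕ (M2 ⊕ K) = M1 ⊕ M2 — the shared key cancels under XOR.
byte 0: 9f ⊕ 01 = 9e
byte 1: 69 ⊕ 21 = 48
byte 2: 5b ⊕ de = 85
byte 3: eb ⊕ 12 = f9
byte 4: 20 ⊕ c2 = e2
byte 5: 67 ⊕ 57 = 30
byte 6: 4f ⊕ 10 = 5f
byte 7: 35 ⊕ 6f = 5a

[158, 72, 133, 249, 226, 48, 95, 90]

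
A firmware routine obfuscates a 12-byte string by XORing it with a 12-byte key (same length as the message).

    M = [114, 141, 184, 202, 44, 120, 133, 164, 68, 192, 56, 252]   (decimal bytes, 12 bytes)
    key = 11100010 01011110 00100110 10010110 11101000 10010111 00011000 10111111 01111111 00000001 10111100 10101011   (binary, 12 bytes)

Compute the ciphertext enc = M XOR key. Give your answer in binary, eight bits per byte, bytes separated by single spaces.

72 XOR e2 = 90
8d XOR 5e = d3
b8 XOR 26 = 9e
ca XOR 96 = 5c
2c XOR e8 = c4
78 XOR 97 = ef
85 XOR 18 = 9d
a4 XOR bf = 1b
44 XOR 7f = 3b
c0 XOR 01 = c1
38 XOR bc = 84
fc XOR ab = 57

10010000 11010011 10011110 01011100 11000100 11101111 10011101 00011011 00111011 11000001 10000100 01010111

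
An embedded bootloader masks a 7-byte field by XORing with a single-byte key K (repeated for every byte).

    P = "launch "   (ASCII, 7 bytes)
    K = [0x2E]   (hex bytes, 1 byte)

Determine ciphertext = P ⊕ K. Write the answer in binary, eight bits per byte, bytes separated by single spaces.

01000010 01001111 01011011 01000000 01001101 01000110 00001110

The 1-byte key repeats, so the effective keystream is 2e 2e 2e 2e 2e 2e 2e.
byte 0: 01101100 ⊕ 00101110 = 01000010
byte 1: 01100001 ⊕ 00101110 = 01001111
byte 2: 01110101 ⊕ 00101110 = 01011011
byte 3: 01101110 ⊕ 00101110 = 01000000
byte 4: 01100011 ⊕ 00101110 = 01001101
byte 5: 01101000 ⊕ 00101110 = 01000110
byte 6: 00100000 ⊕ 00101110 = 00001110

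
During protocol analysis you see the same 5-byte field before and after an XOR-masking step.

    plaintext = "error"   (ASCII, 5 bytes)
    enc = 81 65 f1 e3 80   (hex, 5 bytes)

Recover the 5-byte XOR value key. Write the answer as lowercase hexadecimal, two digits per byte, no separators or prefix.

Since enc = plaintext ⊕ key, XORing both sides with plaintext gives key = plaintext ⊕ enc.
65 ⊕ 81 = e4
72 ⊕ 65 = 17
72 ⊕ f1 = 83
6f ⊕ e3 = 8c
72 ⊕ 80 = f2

e417838cf2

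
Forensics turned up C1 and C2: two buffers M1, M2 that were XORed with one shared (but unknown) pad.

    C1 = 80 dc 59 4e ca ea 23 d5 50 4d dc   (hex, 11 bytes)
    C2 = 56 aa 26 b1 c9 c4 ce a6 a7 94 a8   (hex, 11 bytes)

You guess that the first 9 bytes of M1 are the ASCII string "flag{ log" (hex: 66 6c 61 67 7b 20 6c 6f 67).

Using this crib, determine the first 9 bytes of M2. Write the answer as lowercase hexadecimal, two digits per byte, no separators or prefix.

b01a1e98780e811c90

First, C1 ⊕ C2 = (M1 ⊕ K) ⊕ (M2 ⊕ K) = M1 ⊕ M2, so the key drops out. Then M2 = (M1 ⊕ M2) ⊕ M1 over the first 9 bytes.
byte 0: (80 ^ 56) ^ 66 = d6 ^ 66 = b0
byte 1: (dc ^ aa) ^ 6c = 76 ^ 6c = 1a
byte 2: (59 ^ 26) ^ 61 = 7f ^ 61 = 1e
byte 3: (4e ^ b1) ^ 67 = ff ^ 67 = 98
byte 4: (ca ^ c9) ^ 7b = 03 ^ 7b = 78
byte 5: (ea ^ c4) ^ 20 = 2e ^ 20 = 0e
byte 6: (23 ^ ce) ^ 6c = ed ^ 6c = 81
byte 7: (d5 ^ a6) ^ 6f = 73 ^ 6f = 1c
byte 8: (50 ^ a7) ^ 67 = f7 ^ 67 = 90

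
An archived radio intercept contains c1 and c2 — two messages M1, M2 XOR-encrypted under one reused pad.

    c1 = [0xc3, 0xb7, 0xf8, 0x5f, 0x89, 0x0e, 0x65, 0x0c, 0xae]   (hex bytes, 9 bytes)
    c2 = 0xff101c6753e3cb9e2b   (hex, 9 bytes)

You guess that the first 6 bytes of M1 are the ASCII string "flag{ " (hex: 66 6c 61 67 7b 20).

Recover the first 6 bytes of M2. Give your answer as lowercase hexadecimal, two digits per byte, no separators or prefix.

5acb855fa1cd

First, c1 ⊕ c2 = (M1 ⊕ K) ⊕ (M2 ⊕ K) = M1 ⊕ M2, so the key drops out. Then M2 = (M1 ⊕ M2) ⊕ M1 over the first 6 bytes.
byte 0: (c3 ^ ff) ^ 66 = 3c ^ 66 = 5a
byte 1: (b7 ^ 10) ^ 6c = a7 ^ 6c = cb
byte 2: (f8 ^ 1c) ^ 61 = e4 ^ 61 = 85
byte 3: (5f ^ 67) ^ 67 = 38 ^ 67 = 5f
byte 4: (89 ^ 53) ^ 7b = da ^ 7b = a1
byte 5: (0e ^ e3) ^ 20 = ed ^ 20 = cd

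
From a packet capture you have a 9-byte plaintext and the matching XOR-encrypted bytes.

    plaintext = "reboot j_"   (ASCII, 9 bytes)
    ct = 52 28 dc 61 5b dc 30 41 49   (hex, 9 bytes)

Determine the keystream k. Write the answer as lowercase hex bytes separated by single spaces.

20 4d be 0e 34 a8 10 2b 16

Since ct = plaintext ⊕ k, XORing both sides with plaintext gives k = plaintext ⊕ ct.
byte 0: 72 ⊕ 52 = 20
byte 1: 65 ⊕ 28 = 4d
byte 2: 62 ⊕ dc = be
byte 3: 6f ⊕ 61 = 0e
byte 4: 6f ⊕ 5b = 34
byte 5: 74 ⊕ dc = a8
byte 6: 20 ⊕ 30 = 10
byte 7: 6a ⊕ 41 = 2b
byte 8: 5f ⊕ 49 = 16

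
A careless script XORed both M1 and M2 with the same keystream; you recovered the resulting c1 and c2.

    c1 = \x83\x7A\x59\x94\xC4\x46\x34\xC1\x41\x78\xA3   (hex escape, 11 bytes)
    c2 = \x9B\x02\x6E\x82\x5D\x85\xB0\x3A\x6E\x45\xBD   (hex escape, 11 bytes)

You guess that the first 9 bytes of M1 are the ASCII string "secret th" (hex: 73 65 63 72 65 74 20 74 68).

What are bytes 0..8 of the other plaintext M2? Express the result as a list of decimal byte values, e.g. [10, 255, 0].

[107, 29, 84, 100, 252, 183, 164, 143, 71]

First, c1 ⊕ c2 = (M1 ⊕ K) ⊕ (M2 ⊕ K) = M1 ⊕ M2, so the key drops out. Then M2 = (M1 ⊕ M2) ⊕ M1 over the first 9 bytes.
byte 0: (83 ^ 9b) ^ 73 = 18 ^ 73 = 6b
byte 1: (7a ^ 02) ^ 65 = 78 ^ 65 = 1d
byte 2: (59 ^ 6e) ^ 63 = 37 ^ 63 = 54
byte 3: (94 ^ 82) ^ 72 = 16 ^ 72 = 64
byte 4: (c4 ^ 5d) ^ 65 = 99 ^ 65 = fc
byte 5: (46 ^ 85) ^ 74 = c3 ^ 74 = b7
byte 6: (34 ^ b0) ^ 20 = 84 ^ 20 = a4
byte 7: (c1 ^ 3a) ^ 74 = fb ^ 74 = 8f
byte 8: (41 ^ 6e) ^ 68 = 2f ^ 68 = 47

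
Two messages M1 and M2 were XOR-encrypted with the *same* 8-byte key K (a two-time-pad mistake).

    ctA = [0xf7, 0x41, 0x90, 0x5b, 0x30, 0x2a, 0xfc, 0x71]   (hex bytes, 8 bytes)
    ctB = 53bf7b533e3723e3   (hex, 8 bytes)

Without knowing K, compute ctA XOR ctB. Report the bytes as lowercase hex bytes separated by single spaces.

a4 fe eb 08 0e 1d df 92

ctA ⊕ ctB = (M1 ⊕ K) ⊕ (M2 ⊕ K) = M1 ⊕ M2 — the shared key cancels under XOR.
11110111 xor 01010011 = 10100100
01000001 xor 10111111 = 11111110
10010000 xor 01111011 = 11101011
01011011 xor 01010011 = 00001000
00110000 xor 00111110 = 00001110
00101010 xor 00110111 = 00011101
11111100 xor 00100011 = 11011111
01110001 xor 11100011 = 10010010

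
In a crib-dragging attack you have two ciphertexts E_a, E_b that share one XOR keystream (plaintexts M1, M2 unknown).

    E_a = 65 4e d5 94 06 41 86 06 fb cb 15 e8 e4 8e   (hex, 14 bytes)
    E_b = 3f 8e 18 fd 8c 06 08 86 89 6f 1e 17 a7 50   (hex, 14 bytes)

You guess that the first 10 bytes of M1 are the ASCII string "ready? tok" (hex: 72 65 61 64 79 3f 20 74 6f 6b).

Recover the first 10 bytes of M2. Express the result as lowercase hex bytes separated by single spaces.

First, E_a ⊕ E_b = (M1 ⊕ K) ⊕ (M2 ⊕ K) = M1 ⊕ M2, so the key drops out. Then M2 = (M1 ⊕ M2) ⊕ M1 over the first 10 bytes.
byte 0: (65 ^ 3f) ^ 72 = 5a ^ 72 = 28
byte 1: (4e ^ 8e) ^ 65 = c0 ^ 65 = a5
byte 2: (d5 ^ 18) ^ 61 = cd ^ 61 = ac
byte 3: (94 ^ fd) ^ 64 = 69 ^ 64 = 0d
byte 4: (06 ^ 8c) ^ 79 = 8a ^ 79 = f3
byte 5: (41 ^ 06) ^ 3f = 47 ^ 3f = 78
byte 6: (86 ^ 08) ^ 20 = 8e ^ 20 = ae
byte 7: (06 ^ 86) ^ 74 = 80 ^ 74 = f4
byte 8: (fb ^ 89) ^ 6f = 72 ^ 6f = 1d
byte 9: (cb ^ 6f) ^ 6b = a4 ^ 6b = cf

28 a5 ac 0d f3 78 ae f4 1d cf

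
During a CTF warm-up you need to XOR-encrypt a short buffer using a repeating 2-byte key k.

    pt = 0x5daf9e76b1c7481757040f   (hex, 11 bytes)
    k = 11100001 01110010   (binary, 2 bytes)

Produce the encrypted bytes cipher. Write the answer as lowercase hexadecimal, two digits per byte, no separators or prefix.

The 2-byte key repeats, so the effective keystream is e1 72 e1 72 e1 72 e1 72 e1 72 e1.
byte 0: 01011101 xor 11100001 = 10111100
byte 1: 10101111 xor 01110010 = 11011101
byte 2: 10011110 xor 11100001 = 01111111
byte 3: 01110110 xor 01110010 = 00000100
byte 4: 10110001 xor 11100001 = 01010000
byte 5: 11000111 xor 01110010 = 10110101
byte 6: 01001000 xor 11100001 = 10101001
byte 7: 00010111 xor 01110010 = 01100101
byte 8: 01010111 xor 11100001 = 10110110
byte 9: 00000100 xor 01110010 = 01110110
byte 10: 00001111 xor 11100001 = 11101110

bcdd7f0450b5a965b676ee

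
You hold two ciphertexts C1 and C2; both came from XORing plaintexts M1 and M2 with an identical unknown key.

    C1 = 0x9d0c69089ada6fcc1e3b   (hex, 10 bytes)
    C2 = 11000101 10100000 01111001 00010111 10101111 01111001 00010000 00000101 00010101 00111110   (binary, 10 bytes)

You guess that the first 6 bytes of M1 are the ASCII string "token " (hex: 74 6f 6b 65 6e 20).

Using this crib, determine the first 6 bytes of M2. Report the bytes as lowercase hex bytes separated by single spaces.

First, C1 ⊕ C2 = (M1 ⊕ K) ⊕ (M2 ⊕ K) = M1 ⊕ M2, so the key drops out. Then M2 = (M1 ⊕ M2) ⊕ M1 over the first 6 bytes.
byte 0: (9d ^ c5) ^ 74 = 58 ^ 74 = 2c
byte 1: (0c ^ a0) ^ 6f = ac ^ 6f = c3
byte 2: (69 ^ 79) ^ 6b = 10 ^ 6b = 7b
byte 3: (08 ^ 17) ^ 65 = 1f ^ 65 = 7a
byte 4: (9a ^ af) ^ 6e = 35 ^ 6e = 5b
byte 5: (da ^ 79) ^ 20 = a3 ^ 20 = 83

2c c3 7b 7a 5b 83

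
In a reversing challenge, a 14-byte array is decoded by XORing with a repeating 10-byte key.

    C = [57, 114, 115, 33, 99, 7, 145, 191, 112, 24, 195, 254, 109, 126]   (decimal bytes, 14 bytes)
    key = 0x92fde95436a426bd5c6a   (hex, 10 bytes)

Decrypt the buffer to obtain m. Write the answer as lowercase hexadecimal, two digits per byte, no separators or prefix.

ab8f9a7555a3b7022c725103842a

The 10-byte key repeats, so the effective keystream is 92 fd e9 54 36 a4 26 bd 5c 6a 92 fd e9 54.
byte 0:  57 XOR 146 = 171
byte 1: 114 XOR 253 = 143
byte 2: 115 XOR 233 = 154
byte 3:  33 XOR  84 = 117
byte 4:  99 XOR  54 =  85
byte 5:   7 XOR 164 = 163
byte 6: 145 XOR  38 = 183
byte 7: 191 XOR 189 =   2
byte 8: 112 XOR  92 =  44
byte 9:  24 XOR 106 = 114
byte 10: 195 XOR 146 =  81
byte 11: 254 XOR 253 =   3
byte 12: 109 XOR 233 = 132
byte 13: 126 XOR  84 =  42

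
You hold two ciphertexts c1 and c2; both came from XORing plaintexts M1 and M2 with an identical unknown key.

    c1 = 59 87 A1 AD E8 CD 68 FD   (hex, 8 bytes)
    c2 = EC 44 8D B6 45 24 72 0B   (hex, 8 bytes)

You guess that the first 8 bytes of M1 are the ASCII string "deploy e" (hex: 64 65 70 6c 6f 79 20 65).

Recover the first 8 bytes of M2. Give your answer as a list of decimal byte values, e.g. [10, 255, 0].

[209, 166, 92, 119, 194, 144, 58, 147]

First, c1 ⊕ c2 = (M1 ⊕ K) ⊕ (M2 ⊕ K) = M1 ⊕ M2, so the key drops out. Then M2 = (M1 ⊕ M2) ⊕ M1 over the first 8 bytes.
byte 0: (59 XOR ec) XOR 64 = b5 XOR 64 = d1
byte 1: (87 XOR 44) XOR 65 = c3 XOR 65 = a6
byte 2: (a1 XOR 8d) XOR 70 = 2c XOR 70 = 5c
byte 3: (ad XOR b6) XOR 6c = 1b XOR 6c = 77
byte 4: (e8 XOR 45) XOR 6f = ad XOR 6f = c2
byte 5: (cd XOR 24) XOR 79 = e9 XOR 79 = 90
byte 6: (68 XOR 72) XOR 20 = 1a XOR 20 = 3a
byte 7: (fd XOR 0b) XOR 65 = f6 XOR 65 = 93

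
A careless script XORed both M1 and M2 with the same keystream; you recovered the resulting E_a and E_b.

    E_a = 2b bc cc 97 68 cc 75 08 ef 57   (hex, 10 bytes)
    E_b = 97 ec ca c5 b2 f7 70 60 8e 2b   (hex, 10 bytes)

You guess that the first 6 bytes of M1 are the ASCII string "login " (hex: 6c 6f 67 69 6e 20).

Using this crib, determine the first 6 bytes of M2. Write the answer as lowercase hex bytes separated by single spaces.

First, E_a ⊕ E_b = (M1 ⊕ K) ⊕ (M2 ⊕ K) = M1 ⊕ M2, so the key drops out. Then M2 = (M1 ⊕ M2) ⊕ M1 over the first 6 bytes.
byte 0: (2b xor 97) xor 6c = bc xor 6c = d0
byte 1: (bc xor ec) xor 6f = 50 xor 6f = 3f
byte 2: (cc xor ca) xor 67 = 06 xor 67 = 61
byte 3: (97 xor c5) xor 69 = 52 xor 69 = 3b
byte 4: (68 xor b2) xor 6e = da xor 6e = b4
byte 5: (cc xor f7) xor 20 = 3b xor 20 = 1b

d0 3f 61 3b b4 1b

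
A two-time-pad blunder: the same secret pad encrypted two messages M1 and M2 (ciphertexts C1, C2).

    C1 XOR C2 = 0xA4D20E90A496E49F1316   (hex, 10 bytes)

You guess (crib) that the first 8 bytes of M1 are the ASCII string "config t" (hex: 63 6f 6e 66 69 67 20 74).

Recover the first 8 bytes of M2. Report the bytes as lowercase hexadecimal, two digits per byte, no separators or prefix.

c7bd60f6cdf1c4eb

Since C1 ⊕ C2 = M1 ⊕ M2, XORing with the guessed M1 bytes yields the corresponding M2 bytes: M2 = (C1 ⊕ C2) ⊕ M1.
164 xor  99 = 199
210 xor 111 = 189
 14 xor 110 =  96
144 xor 102 = 246
164 xor 105 = 205
150 xor 103 = 241
228 xor  32 = 196
159 xor 116 = 235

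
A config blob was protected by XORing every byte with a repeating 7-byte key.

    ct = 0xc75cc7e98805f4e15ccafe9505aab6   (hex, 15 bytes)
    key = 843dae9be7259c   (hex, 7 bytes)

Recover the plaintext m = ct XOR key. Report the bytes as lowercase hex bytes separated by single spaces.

43 61 69 72 6f 20 68 65 61 64 65 72 20 36 32

The 7-byte key repeats, so the effective keystream is 84 3d ae 9b e7 25 9c 84 3d ae 9b e7 25 9c 84.
byte 0: 199 ^ 132 =  67
byte 1:  92 ^  61 =  97
byte 2: 199 ^ 174 = 105
byte 3: 233 ^ 155 = 114
byte 4: 136 ^ 231 = 111
byte 5:   5 ^  37 =  32
byte 6: 244 ^ 156 = 104
byte 7: 225 ^ 132 = 101
byte 8:  92 ^  61 =  97
byte 9: 202 ^ 174 = 100
byte 10: 254 ^ 155 = 101
byte 11: 149 ^ 231 = 114
byte 12:   5 ^  37 =  32
byte 13: 170 ^ 156 =  54
byte 14: 182 ^ 132 =  50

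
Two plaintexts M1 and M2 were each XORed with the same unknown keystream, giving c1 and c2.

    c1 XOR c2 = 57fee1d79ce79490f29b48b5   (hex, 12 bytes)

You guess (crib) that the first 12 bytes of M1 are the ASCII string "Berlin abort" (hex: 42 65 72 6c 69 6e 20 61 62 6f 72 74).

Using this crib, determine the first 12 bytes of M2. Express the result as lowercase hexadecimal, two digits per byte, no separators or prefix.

Since c1 ⊕ c2 = M1 ⊕ M2, XORing with the guessed M1 bytes yields the corresponding M2 bytes: M2 = (c1 ⊕ c2) ⊕ M1.
byte 0: 57 ⊕ 42 = 15
byte 1: fe ⊕ 65 = 9b
byte 2: e1 ⊕ 72 = 93
byte 3: d7 ⊕ 6c = bb
byte 4: 9c ⊕ 69 = f5
byte 5: e7 ⊕ 6e = 89
byte 6: 94 ⊕ 20 = b4
byte 7: 90 ⊕ 61 = f1
byte 8: f2 ⊕ 62 = 90
byte 9: 9b ⊕ 6f = f4
byte 10: 48 ⊕ 72 = 3a
byte 11: b5 ⊕ 74 = c1

159b93bbf589b4f190f43ac1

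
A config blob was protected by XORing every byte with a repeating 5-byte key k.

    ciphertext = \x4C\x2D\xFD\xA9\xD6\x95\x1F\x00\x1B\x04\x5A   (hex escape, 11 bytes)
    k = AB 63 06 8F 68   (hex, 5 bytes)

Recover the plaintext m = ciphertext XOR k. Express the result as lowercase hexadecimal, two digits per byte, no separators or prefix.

The 5-byte key repeats, so the effective keystream is ab 63 06 8f 68 ab 63 06 8f 68 ab.
byte 0: 4c XOR ab = e7
byte 1: 2d XOR 63 = 4e
byte 2: fd XOR 06 = fb
byte 3: a9 XOR 8f = 26
byte 4: d6 XOR 68 = be
byte 5: 95 XOR ab = 3e
byte 6: 1f XOR 63 = 7c
byte 7: 00 XOR 06 = 06
byte 8: 1b XOR 8f = 94
byte 9: 04 XOR 68 = 6c
byte 10: 5a XOR ab = f1

e74efb26be3e7c06946cf1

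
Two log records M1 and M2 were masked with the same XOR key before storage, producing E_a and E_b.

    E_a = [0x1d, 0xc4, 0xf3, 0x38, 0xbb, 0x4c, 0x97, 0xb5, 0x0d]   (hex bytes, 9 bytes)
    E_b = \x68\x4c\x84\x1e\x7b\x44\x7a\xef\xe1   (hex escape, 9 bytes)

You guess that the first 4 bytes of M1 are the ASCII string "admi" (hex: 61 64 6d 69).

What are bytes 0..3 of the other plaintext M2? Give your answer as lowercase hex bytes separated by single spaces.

First, E_a ⊕ E_b = (M1 ⊕ K) ⊕ (M2 ⊕ K) = M1 ⊕ M2, so the key drops out. Then M2 = (M1 ⊕ M2) ⊕ M1 over the first 4 bytes.
byte 0: (1d ^ 68) ^ 61 = 75 ^ 61 = 14
byte 1: (c4 ^ 4c) ^ 64 = 88 ^ 64 = ec
byte 2: (f3 ^ 84) ^ 6d = 77 ^ 6d = 1a
byte 3: (38 ^ 1e) ^ 69 = 26 ^ 69 = 4f

14 ec 1a 4f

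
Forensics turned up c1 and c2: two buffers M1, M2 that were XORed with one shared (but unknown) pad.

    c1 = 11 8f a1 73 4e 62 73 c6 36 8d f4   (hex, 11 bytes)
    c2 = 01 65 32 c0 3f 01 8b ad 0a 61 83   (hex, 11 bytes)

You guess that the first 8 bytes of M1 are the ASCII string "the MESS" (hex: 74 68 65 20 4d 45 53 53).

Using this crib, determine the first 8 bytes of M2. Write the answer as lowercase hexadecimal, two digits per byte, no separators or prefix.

First, c1 ⊕ c2 = (M1 ⊕ K) ⊕ (M2 ⊕ K) = M1 ⊕ M2, so the key drops out. Then M2 = (M1 ⊕ M2) ⊕ M1 over the first 8 bytes.
byte 0: (11 ⊕ 01) ⊕ 74 = 10 ⊕ 74 = 64
byte 1: (8f ⊕ 65) ⊕ 68 = ea ⊕ 68 = 82
byte 2: (a1 ⊕ 32) ⊕ 65 = 93 ⊕ 65 = f6
byte 3: (73 ⊕ c0) ⊕ 20 = b3 ⊕ 20 = 93
byte 4: (4e ⊕ 3f) ⊕ 4d = 71 ⊕ 4d = 3c
byte 5: (62 ⊕ 01) ⊕ 45 = 63 ⊕ 45 = 26
byte 6: (73 ⊕ 8b) ⊕ 53 = f8 ⊕ 53 = ab
byte 7: (c6 ⊕ ad) ⊕ 53 = 6b ⊕ 53 = 38

6482f6933c26ab38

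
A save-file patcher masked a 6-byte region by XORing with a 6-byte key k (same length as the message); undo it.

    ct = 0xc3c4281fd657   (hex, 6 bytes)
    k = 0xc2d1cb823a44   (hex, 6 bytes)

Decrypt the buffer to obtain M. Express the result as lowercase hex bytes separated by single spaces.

c3 ^ c2 = 01
c4 ^ d1 = 15
28 ^ cb = e3
1f ^ 82 = 9d
d6 ^ 3a = ec
57 ^ 44 = 13

01 15 e3 9d ec 13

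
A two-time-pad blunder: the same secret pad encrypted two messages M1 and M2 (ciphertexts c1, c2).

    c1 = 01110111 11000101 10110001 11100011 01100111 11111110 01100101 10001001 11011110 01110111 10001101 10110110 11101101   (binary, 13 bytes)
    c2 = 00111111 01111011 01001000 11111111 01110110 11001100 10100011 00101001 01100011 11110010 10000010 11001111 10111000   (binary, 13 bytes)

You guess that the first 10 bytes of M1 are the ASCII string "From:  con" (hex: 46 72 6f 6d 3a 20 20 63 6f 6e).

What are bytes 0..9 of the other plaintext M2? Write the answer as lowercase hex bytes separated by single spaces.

0e cc 96 71 2b 12 e6 c3 d2 eb

First, c1 ⊕ c2 = (M1 ⊕ K) ⊕ (M2 ⊕ K) = M1 ⊕ M2, so the key drops out. Then M2 = (M1 ⊕ M2) ⊕ M1 over the first 10 bytes.
byte 0: (77 ^ 3f) ^ 46 = 48 ^ 46 = 0e
byte 1: (c5 ^ 7b) ^ 72 = be ^ 72 = cc
byte 2: (b1 ^ 48) ^ 6f = f9 ^ 6f = 96
byte 3: (e3 ^ ff) ^ 6d = 1c ^ 6d = 71
byte 4: (67 ^ 76) ^ 3a = 11 ^ 3a = 2b
byte 5: (fe ^ cc) ^ 20 = 32 ^ 20 = 12
byte 6: (65 ^ a3) ^ 20 = c6 ^ 20 = e6
byte 7: (89 ^ 29) ^ 63 = a0 ^ 63 = c3
byte 8: (de ^ 63) ^ 6f = bd ^ 6f = d2
byte 9: (77 ^ f2) ^ 6e = 85 ^ 6e = eb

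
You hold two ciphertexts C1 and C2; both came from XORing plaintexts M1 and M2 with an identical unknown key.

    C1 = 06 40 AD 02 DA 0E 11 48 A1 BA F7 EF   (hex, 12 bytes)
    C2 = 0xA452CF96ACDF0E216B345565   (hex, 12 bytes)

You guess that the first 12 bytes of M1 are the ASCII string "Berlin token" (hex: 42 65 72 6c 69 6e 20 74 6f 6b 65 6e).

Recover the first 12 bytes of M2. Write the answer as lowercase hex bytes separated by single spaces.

First, C1 ⊕ C2 = (M1 ⊕ K) ⊕ (M2 ⊕ K) = M1 ⊕ M2, so the key drops out. Then M2 = (M1 ⊕ M2) ⊕ M1 over the first 12 bytes.
byte 0: (06 XOR a4) XOR 42 = a2 XOR 42 = e0
byte 1: (40 XOR 52) XOR 65 = 12 XOR 65 = 77
byte 2: (ad XOR cf) XOR 72 = 62 XOR 72 = 10
byte 3: (02 XOR 96) XOR 6c = 94 XOR 6c = f8
byte 4: (da XOR ac) XOR 69 = 76 XOR 69 = 1f
byte 5: (0e XOR df) XOR 6e = d1 XOR 6e = bf
byte 6: (11 XOR 0e) XOR 20 = 1f XOR 20 = 3f
byte 7: (48 XOR 21) XOR 74 = 69 XOR 74 = 1d
byte 8: (a1 XOR 6b) XOR 6f = ca XOR 6f = a5
byte 9: (ba XOR 34) XOR 6b = 8e XOR 6b = e5
byte 10: (f7 XOR 55) XOR 65 = a2 XOR 65 = c7
byte 11: (ef XOR 65) XOR 6e = 8a XOR 6e = e4

e0 77 10 f8 1f bf 3f 1d a5 e5 c7 e4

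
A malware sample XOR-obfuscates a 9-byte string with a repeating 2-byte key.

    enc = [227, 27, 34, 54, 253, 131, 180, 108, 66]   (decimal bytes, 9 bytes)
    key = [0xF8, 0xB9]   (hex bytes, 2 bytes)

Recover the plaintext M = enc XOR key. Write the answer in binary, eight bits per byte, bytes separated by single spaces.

The 2-byte key repeats, so the effective keystream is f8 b9 f8 b9 f8 b9 f8 b9 f8.
byte 0: e3 XOR f8 = 1b
byte 1: 1b XOR b9 = a2
byte 2: 22 XOR f8 = da
byte 3: 36 XOR b9 = 8f
byte 4: fd XOR f8 = 05
byte 5: 83 XOR b9 = 3a
byte 6: b4 XOR f8 = 4c
byte 7: 6c XOR b9 = d5
byte 8: 42 XOR f8 = ba

00011011 10100010 11011010 10001111 00000101 00111010 01001100 11010101 10111010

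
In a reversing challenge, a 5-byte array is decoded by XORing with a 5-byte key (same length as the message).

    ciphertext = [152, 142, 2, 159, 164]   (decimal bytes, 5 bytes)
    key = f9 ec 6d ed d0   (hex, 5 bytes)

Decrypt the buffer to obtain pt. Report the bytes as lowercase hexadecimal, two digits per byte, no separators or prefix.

byte 0: 98 ⊕ f9 = 61
byte 1: 8e ⊕ ec = 62
byte 2: 02 ⊕ 6d = 6f
byte 3: 9f ⊕ ed = 72
byte 4: a4 ⊕ d0 = 74

61626f7274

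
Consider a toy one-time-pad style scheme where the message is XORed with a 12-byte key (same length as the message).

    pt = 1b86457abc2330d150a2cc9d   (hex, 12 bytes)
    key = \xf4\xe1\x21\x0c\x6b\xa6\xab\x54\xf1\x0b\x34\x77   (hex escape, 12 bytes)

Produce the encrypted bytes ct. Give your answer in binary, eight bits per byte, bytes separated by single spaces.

1b ^ f4 = ef
86 ^ e1 = 67
45 ^ 21 = 64
7a ^ 0c = 76
bc ^ 6b = d7
23 ^ a6 = 85
30 ^ ab = 9b
d1 ^ 54 = 85
50 ^ f1 = a1
a2 ^ 0b = a9
cc ^ 34 = f8
9d ^ 77 = ea

11101111 01100111 01100100 01110110 11010111 10000101 10011011 10000101 10100001 10101001 11111000 11101010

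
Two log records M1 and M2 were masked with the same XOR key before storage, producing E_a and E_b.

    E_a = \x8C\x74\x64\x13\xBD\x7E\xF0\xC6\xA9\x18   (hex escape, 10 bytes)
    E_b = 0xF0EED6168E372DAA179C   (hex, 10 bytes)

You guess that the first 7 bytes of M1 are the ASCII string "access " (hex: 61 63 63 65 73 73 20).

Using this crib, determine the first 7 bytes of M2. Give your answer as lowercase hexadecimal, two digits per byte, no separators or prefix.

First, E_a ⊕ E_b = (M1 ⊕ K) ⊕ (M2 ⊕ K) = M1 ⊕ M2, so the key drops out. Then M2 = (M1 ⊕ M2) ⊕ M1 over the first 7 bytes.
byte 0: (8c ^ f0) ^ 61 = 7c ^ 61 = 1d
byte 1: (74 ^ ee) ^ 63 = 9a ^ 63 = f9
byte 2: (64 ^ d6) ^ 63 = b2 ^ 63 = d1
byte 3: (13 ^ 16) ^ 65 = 05 ^ 65 = 60
byte 4: (bd ^ 8e) ^ 73 = 33 ^ 73 = 40
byte 5: (7e ^ 37) ^ 73 = 49 ^ 73 = 3a
byte 6: (f0 ^ 2d) ^ 20 = dd ^ 20 = fd

1df9d160403afd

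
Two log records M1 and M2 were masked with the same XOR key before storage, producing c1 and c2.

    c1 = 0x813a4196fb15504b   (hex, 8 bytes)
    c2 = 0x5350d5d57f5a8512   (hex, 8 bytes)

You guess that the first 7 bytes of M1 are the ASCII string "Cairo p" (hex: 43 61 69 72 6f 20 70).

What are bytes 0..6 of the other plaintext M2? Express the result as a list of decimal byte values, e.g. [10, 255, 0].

[145, 11, 253, 49, 235, 111, 165]

First, c1 ⊕ c2 = (M1 ⊕ K) ⊕ (M2 ⊕ K) = M1 ⊕ M2, so the key drops out. Then M2 = (M1 ⊕ M2) ⊕ M1 over the first 7 bytes.
byte 0: (81 xor 53) xor 43 = d2 xor 43 = 91
byte 1: (3a xor 50) xor 61 = 6a xor 61 = 0b
byte 2: (41 xor d5) xor 69 = 94 xor 69 = fd
byte 3: (96 xor d5) xor 72 = 43 xor 72 = 31
byte 4: (fb xor 7f) xor 6f = 84 xor 6f = eb
byte 5: (15 xor 5a) xor 20 = 4f xor 20 = 6f
byte 6: (50 xor 85) xor 70 = d5 xor 70 = a5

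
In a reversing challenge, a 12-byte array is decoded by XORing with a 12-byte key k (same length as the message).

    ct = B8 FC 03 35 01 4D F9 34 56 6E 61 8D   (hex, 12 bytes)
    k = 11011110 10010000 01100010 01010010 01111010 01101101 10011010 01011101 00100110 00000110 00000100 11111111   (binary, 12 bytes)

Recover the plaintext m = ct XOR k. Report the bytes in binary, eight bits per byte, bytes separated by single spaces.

01100110 01101100 01100001 01100111 01111011 00100000 01100011 01101001 01110000 01101000 01100101 01110010

XOR is its own inverse, so applying the key byte-wise gives the result directly.
184 ^ 222 = 102
252 ^ 144 = 108
  3 ^  98 =  97
 53 ^  82 = 103
  1 ^ 122 = 123
 77 ^ 109 =  32
249 ^ 154 =  99
 52 ^  93 = 105
 86 ^  38 = 112
110 ^   6 = 104
 97 ^   4 = 101
141 ^ 255 = 114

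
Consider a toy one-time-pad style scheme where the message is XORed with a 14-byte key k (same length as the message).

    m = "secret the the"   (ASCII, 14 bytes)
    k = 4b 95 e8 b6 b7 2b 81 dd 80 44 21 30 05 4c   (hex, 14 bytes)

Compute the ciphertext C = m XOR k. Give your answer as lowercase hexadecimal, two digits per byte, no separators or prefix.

XOR is its own inverse, so applying the key byte-wise gives the result directly.
byte 0: 115 XOR  75 =  56
byte 1: 101 XOR 149 = 240
byte 2:  99 XOR 232 = 139
byte 3: 114 XOR 182 = 196
byte 4: 101 XOR 183 = 210
byte 5: 116 XOR  43 =  95
byte 6:  32 XOR 129 = 161
byte 7: 116 XOR 221 = 169
byte 8: 104 XOR 128 = 232
byte 9: 101 XOR  68 =  33
byte 10:  32 XOR  33 =   1
byte 11: 116 XOR  48 =  68
byte 12: 104 XOR   5 = 109
byte 13: 101 XOR  76 =  41

38f08bc4d25fa1a9e82101446d29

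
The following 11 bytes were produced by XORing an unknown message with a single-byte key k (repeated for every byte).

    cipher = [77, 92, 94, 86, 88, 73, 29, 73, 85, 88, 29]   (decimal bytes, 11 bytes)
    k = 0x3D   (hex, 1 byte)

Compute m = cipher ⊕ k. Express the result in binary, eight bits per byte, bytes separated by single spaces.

The 1-byte key repeats, so the effective keystream is 3d 3d 3d 3d 3d 3d 3d 3d 3d 3d 3d.
byte 0: 4d xor 3d = 70
byte 1: 5c xor 3d = 61
byte 2: 5e xor 3d = 63
byte 3: 56 xor 3d = 6b
byte 4: 58 xor 3d = 65
byte 5: 49 xor 3d = 74
byte 6: 1d xor 3d = 20
byte 7: 49 xor 3d = 74
byte 8: 55 xor 3d = 68
byte 9: 58 xor 3d = 65
byte 10: 1d xor 3d = 20

01110000 01100001 01100011 01101011 01100101 01110100 00100000 01110100 01101000 01100101 00100000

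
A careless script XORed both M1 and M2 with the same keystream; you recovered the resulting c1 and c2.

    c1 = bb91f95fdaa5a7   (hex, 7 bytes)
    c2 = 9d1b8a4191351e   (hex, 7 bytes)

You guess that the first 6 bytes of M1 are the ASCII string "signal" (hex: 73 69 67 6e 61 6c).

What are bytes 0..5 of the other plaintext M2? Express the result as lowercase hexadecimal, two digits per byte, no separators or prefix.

First, c1 ⊕ c2 = (M1 ⊕ K) ⊕ (M2 ⊕ K) = M1 ⊕ M2, so the key drops out. Then M2 = (M1 ⊕ M2) ⊕ M1 over the first 6 bytes.
byte 0: (bb ⊕ 9d) ⊕ 73 = 26 ⊕ 73 = 55
byte 1: (91 ⊕ 1b) ⊕ 69 = 8a ⊕ 69 = e3
byte 2: (f9 ⊕ 8a) ⊕ 67 = 73 ⊕ 67 = 14
byte 3: (5f ⊕ 41) ⊕ 6e = 1e ⊕ 6e = 70
byte 4: (da ⊕ 91) ⊕ 61 = 4b ⊕ 61 = 2a
byte 5: (a5 ⊕ 35) ⊕ 6c = 90 ⊕ 6c = fc

55e314702afc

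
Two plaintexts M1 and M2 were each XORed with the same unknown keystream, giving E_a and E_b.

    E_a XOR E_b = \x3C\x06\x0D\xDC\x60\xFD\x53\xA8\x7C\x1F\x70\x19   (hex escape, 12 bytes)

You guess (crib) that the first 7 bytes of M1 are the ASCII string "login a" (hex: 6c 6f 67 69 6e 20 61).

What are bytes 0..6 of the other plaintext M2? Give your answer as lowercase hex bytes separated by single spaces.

Since E_a ⊕ E_b = M1 ⊕ M2, XORing with the guessed M1 bytes yields the corresponding M2 bytes: M2 = (E_a ⊕ E_b) ⊕ M1.
byte 0: 3c XOR 6c = 50
byte 1: 06 XOR 6f = 69
byte 2: 0d XOR 67 = 6a
byte 3: dc XOR 69 = b5
byte 4: 60 XOR 6e = 0e
byte 5: fd XOR 20 = dd
byte 6: 53 XOR 61 = 32

50 69 6a b5 0e dd 32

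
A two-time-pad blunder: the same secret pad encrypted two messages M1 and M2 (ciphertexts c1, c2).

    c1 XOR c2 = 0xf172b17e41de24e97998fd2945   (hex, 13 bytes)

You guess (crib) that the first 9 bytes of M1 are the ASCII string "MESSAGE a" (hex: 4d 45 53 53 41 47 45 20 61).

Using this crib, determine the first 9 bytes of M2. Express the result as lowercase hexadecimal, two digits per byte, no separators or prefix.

Since c1 ⊕ c2 = M1 ⊕ M2, XORing with the guessed M1 bytes yields the corresponding M2 bytes: M2 = (c1 ⊕ c2) ⊕ M1.
241 xor  77 = 188
114 xor  69 =  55
177 xor  83 = 226
126 xor  83 =  45
 65 xor  65 =   0
222 xor  71 = 153
 36 xor  69 =  97
233 xor  32 = 201
121 xor  97 =  24

bc37e22d009961c918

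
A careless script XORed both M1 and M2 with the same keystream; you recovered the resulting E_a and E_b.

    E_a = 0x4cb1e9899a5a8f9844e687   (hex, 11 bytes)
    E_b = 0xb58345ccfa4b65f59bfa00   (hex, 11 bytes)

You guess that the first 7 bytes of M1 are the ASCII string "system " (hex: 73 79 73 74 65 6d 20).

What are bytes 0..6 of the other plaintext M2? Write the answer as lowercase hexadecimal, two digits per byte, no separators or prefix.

8a4bdf31057cca

First, E_a ⊕ E_b = (M1 ⊕ K) ⊕ (M2 ⊕ K) = M1 ⊕ M2, so the key drops out. Then M2 = (M1 ⊕ M2) ⊕ M1 over the first 7 bytes.
byte 0: (4c ^ b5) ^ 73 = f9 ^ 73 = 8a
byte 1: (b1 ^ 83) ^ 79 = 32 ^ 79 = 4b
byte 2: (e9 ^ 45) ^ 73 = ac ^ 73 = df
byte 3: (89 ^ cc) ^ 74 = 45 ^ 74 = 31
byte 4: (9a ^ fa) ^ 65 = 60 ^ 65 = 05
byte 5: (5a ^ 4b) ^ 6d = 11 ^ 6d = 7c
byte 6: (8f ^ 65) ^ 20 = ea ^ 20 = ca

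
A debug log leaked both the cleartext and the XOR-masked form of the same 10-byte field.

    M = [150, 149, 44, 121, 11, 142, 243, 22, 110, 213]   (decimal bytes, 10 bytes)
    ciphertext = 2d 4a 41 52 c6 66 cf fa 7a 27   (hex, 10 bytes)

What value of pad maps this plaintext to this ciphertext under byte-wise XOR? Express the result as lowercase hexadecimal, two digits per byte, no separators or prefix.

Since ciphertext = M ⊕ pad, XORing both sides with M gives pad = M ⊕ ciphertext.
96 xor 2d = bb
95 xor 4a = df
2c xor 41 = 6d
79 xor 52 = 2b
0b xor c6 = cd
8e xor 66 = e8
f3 xor cf = 3c
16 xor fa = ec
6e xor 7a = 14
d5 xor 27 = f2

bbdf6d2bcde83cec14f2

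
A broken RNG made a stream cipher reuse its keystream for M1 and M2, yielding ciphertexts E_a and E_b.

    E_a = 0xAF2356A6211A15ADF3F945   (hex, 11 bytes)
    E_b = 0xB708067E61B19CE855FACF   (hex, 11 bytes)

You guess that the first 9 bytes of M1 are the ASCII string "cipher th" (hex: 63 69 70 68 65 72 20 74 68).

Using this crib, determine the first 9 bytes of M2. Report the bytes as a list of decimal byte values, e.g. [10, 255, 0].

First, E_a ⊕ E_b = (M1 ⊕ K) ⊕ (M2 ⊕ K) = M1 ⊕ M2, so the key drops out. Then M2 = (M1 ⊕ M2) ⊕ M1 over the first 9 bytes.
byte 0: (af xor b7) xor 63 = 18 xor 63 = 7b
byte 1: (23 xor 08) xor 69 = 2b xor 69 = 42
byte 2: (56 xor 06) xor 70 = 50 xor 70 = 20
byte 3: (a6 xor 7e) xor 68 = d8 xor 68 = b0
byte 4: (21 xor 61) xor 65 = 40 xor 65 = 25
byte 5: (1a xor b1) xor 72 = ab xor 72 = d9
byte 6: (15 xor 9c) xor 20 = 89 xor 20 = a9
byte 7: (ad xor e8) xor 74 = 45 xor 74 = 31
byte 8: (f3 xor 55) xor 68 = a6 xor 68 = ce

[123, 66, 32, 176, 37, 217, 169, 49, 206]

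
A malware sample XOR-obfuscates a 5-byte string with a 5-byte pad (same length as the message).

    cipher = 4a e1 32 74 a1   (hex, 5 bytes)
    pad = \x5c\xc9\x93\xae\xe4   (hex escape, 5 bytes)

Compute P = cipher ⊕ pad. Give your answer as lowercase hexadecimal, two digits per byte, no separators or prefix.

1628a1da45

XOR is its own inverse, so applying the key byte-wise gives the result directly.
byte 0: 4a XOR 5c = 16
byte 1: e1 XOR c9 = 28
byte 2: 32 XOR 93 = a1
byte 3: 74 XOR ae = da
byte 4: a1 XOR e4 = 45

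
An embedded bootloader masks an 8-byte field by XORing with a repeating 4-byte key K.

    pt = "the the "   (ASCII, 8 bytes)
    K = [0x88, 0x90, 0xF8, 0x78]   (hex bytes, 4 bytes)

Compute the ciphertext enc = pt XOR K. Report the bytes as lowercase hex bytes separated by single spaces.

The 4-byte key repeats, so the effective keystream is 88 90 f8 78 88 90 f8 78.
byte 0: 74 ^ 88 = fc
byte 1: 68 ^ 90 = f8
byte 2: 65 ^ f8 = 9d
byte 3: 20 ^ 78 = 58
byte 4: 74 ^ 88 = fc
byte 5: 68 ^ 90 = f8
byte 6: 65 ^ f8 = 9d
byte 7: 20 ^ 78 = 58

fc f8 9d 58 fc f8 9d 58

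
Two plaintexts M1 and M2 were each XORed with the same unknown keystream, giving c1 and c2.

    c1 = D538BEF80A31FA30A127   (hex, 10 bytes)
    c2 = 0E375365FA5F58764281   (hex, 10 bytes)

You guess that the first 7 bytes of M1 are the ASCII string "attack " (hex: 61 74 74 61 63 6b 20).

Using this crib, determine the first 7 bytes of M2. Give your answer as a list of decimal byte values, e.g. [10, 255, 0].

[186, 123, 153, 252, 147, 5, 130]

First, c1 ⊕ c2 = (M1 ⊕ K) ⊕ (M2 ⊕ K) = M1 ⊕ M2, so the key drops out. Then M2 = (M1 ⊕ M2) ⊕ M1 over the first 7 bytes.
byte 0: (d5 ^ 0e) ^ 61 = db ^ 61 = ba
byte 1: (38 ^ 37) ^ 74 = 0f ^ 74 = 7b
byte 2: (be ^ 53) ^ 74 = ed ^ 74 = 99
byte 3: (f8 ^ 65) ^ 61 = 9d ^ 61 = fc
byte 4: (0a ^ fa) ^ 63 = f0 ^ 63 = 93
byte 5: (31 ^ 5f) ^ 6b = 6e ^ 6b = 05
byte 6: (fa ^ 58) ^ 20 = a2 ^ 20 = 82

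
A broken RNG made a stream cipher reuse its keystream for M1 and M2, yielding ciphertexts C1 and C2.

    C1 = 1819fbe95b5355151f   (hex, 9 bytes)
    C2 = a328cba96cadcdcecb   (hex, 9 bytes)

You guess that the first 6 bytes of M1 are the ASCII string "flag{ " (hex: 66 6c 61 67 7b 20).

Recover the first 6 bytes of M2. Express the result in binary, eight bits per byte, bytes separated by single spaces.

First, C1 ⊕ C2 = (M1 ⊕ K) ⊕ (M2 ⊕ K) = M1 ⊕ M2, so the key drops out. Then M2 = (M1 ⊕ M2) ⊕ M1 over the first 6 bytes.
byte 0: (18 ⊕ a3) ⊕ 66 = bb ⊕ 66 = dd
byte 1: (19 ⊕ 28) ⊕ 6c = 31 ⊕ 6c = 5d
byte 2: (fb ⊕ cb) ⊕ 61 = 30 ⊕ 61 = 51
byte 3: (e9 ⊕ a9) ⊕ 67 = 40 ⊕ 67 = 27
byte 4: (5b ⊕ 6c) ⊕ 7b = 37 ⊕ 7b = 4c
byte 5: (53 ⊕ ad) ⊕ 20 = fe ⊕ 20 = de

11011101 01011101 01010001 00100111 01001100 11011110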